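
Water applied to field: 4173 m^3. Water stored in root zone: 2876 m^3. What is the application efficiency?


Ea = V_root / V_field * 100 = 2876 / 4173 * 100 = 68.9192%

68.9192 %


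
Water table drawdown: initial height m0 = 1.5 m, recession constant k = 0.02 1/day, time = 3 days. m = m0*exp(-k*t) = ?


m = m0 * exp(-k*t)
m = 1.5 * exp(-0.02 * 3)
m = 1.5 * exp(-0.0600)

1.4126 m


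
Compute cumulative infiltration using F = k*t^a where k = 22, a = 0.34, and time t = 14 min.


F = k * t^a = 22 * 14^0.34
F = 22 * 2.452921

53.9643 mm


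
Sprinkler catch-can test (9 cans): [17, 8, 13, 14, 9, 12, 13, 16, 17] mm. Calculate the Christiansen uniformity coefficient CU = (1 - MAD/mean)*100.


mean = 13.222222 mm
MAD = 2.469136 mm
CU = (1 - 2.469136/13.222222)*100

81.3259 %


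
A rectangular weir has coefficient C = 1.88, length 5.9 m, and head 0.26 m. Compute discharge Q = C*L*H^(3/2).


Q = C * L * H^(3/2) = 1.88 * 5.9 * 0.26^1.5 = 1.88 * 5.9 * 0.132575

1.4705 m^3/s


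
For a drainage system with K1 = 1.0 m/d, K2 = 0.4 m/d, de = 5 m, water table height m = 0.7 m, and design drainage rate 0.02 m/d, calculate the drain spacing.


S^2 = 8*K2*de*m/q + 4*K1*m^2/q
S^2 = 8*0.4*5*0.7/0.02 + 4*1.0*0.7^2/0.02
S = sqrt(658.0000)

25.6515 m


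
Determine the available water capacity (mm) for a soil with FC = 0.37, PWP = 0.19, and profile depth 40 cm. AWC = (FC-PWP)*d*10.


AWC = (FC - PWP) * d * 10
AWC = (0.37 - 0.19) * 40 * 10
AWC = 0.1800 * 40 * 10

72.0000 mm


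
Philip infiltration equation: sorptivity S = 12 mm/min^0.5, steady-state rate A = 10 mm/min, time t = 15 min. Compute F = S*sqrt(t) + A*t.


F = S*sqrt(t) + A*t
F = 12*sqrt(15) + 10*15
F = 12*3.872983 + 150

196.4758 mm


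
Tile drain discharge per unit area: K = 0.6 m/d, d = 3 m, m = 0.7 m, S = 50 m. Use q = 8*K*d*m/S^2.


q = 8*K*d*m/S^2
q = 8*0.6*3*0.7/50^2
q = 10.0800 / 2500

0.0040 m/d


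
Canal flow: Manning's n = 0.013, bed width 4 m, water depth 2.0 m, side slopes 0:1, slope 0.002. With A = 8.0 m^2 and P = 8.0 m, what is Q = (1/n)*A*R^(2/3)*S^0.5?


R = A/P = 8.0/8.0 = 1.000000
Q = (1/0.013) * 8.0 * 1.000000^(2/3) * 0.002^0.5

27.5208 m^3/s


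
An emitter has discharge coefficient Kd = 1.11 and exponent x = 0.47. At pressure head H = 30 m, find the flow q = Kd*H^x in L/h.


q = Kd * H^x = 1.11 * 30^0.47 = 1.11 * 4.945919

5.4900 L/h


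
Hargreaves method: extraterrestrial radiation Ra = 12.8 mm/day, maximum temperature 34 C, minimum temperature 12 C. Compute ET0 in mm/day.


Tmean = (Tmax + Tmin)/2 = (34 + 12)/2 = 23.0
ET0 = 0.0023 * 12.8 * (23.0 + 17.8) * sqrt(34 - 12)
ET0 = 0.0023 * 12.8 * 40.8 * 4.690416

5.6339 mm/day


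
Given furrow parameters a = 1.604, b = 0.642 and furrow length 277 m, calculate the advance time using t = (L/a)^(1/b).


t = (L/a)^(1/b)
t = (277/1.604)^(1/0.642)
t = 172.693267^(1/0.642)

3053.8848 min


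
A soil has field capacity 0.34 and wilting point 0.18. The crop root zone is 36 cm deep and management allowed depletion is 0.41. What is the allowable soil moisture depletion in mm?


SMD = (FC - PWP) * d * MAD * 10
SMD = (0.34 - 0.18) * 36 * 0.41 * 10
SMD = 0.1600 * 36 * 0.41 * 10

23.6160 mm


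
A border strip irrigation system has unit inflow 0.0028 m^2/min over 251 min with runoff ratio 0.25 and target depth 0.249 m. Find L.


L = q*t/((1+r)*Z)
L = 0.0028*251/((1+0.25)*0.249)
L = 0.7028/0.31125

2.2580 m


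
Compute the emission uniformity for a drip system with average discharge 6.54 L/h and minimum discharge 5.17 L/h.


EU = (q_min/q_avg)*100 = (5.17/6.54)*100 = 79.0520%

79.0520 %


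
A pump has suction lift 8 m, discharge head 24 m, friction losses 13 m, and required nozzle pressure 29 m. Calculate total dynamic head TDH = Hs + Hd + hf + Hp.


TDH = Hs + Hd + hf + Hp = 8 + 24 + 13 + 29 = 74

74 m


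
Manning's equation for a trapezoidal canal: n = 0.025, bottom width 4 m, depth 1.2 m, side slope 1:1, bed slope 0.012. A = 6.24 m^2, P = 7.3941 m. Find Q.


R = A/P = 6.24/7.3941 = 0.843916
Q = (1/0.025) * 6.24 * 0.843916^(2/3) * 0.012^0.5

24.4175 m^3/s


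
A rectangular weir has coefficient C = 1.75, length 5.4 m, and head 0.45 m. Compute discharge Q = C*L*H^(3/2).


Q = C * L * H^(3/2) = 1.75 * 5.4 * 0.45^1.5 = 1.75 * 5.4 * 0.301869

2.8527 m^3/s


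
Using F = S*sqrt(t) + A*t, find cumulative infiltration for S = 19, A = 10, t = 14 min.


F = S*sqrt(t) + A*t
F = 19*sqrt(14) + 10*14
F = 19*3.741657 + 140

211.0915 mm


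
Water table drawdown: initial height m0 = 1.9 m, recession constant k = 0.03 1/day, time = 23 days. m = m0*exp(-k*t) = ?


m = m0 * exp(-k*t)
m = 1.9 * exp(-0.03 * 23)
m = 1.9 * exp(-0.6900)

0.9530 m


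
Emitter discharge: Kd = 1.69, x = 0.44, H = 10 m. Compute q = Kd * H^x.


q = Kd * H^x = 1.69 * 10^0.44 = 1.69 * 2.754229

4.6546 L/h


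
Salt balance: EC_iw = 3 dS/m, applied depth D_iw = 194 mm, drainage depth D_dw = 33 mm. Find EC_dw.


EC_dw = EC_iw * D_iw / D_dw
EC_dw = 3 * 194 / 33
EC_dw = 582 / 33

17.6364 dS/m


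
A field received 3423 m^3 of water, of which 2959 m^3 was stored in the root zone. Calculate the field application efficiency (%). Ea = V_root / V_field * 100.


Ea = V_root / V_field * 100 = 2959 / 3423 * 100 = 86.4446%

86.4446 %


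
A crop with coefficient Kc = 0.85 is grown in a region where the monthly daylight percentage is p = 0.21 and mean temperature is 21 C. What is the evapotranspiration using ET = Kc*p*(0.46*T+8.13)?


ET = Kc * p * (0.46*T + 8.13)
ET = 0.85 * 0.21 * (0.46*21 + 8.13)
ET = 0.85 * 0.21 * 17.7900

3.1755 mm/day


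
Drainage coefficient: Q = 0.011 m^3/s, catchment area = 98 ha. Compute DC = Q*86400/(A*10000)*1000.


DC = Q * 86400 / (A * 10000) * 1000
DC = 0.011 * 86400 / (98 * 10000) * 1000
DC = 950400.0000 / 980000

0.9698 mm/day


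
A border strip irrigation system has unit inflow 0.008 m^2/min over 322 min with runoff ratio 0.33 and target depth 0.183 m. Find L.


L = q*t/((1+r)*Z)
L = 0.008*322/((1+0.33)*0.183)
L = 2.576/0.24339

10.5838 m


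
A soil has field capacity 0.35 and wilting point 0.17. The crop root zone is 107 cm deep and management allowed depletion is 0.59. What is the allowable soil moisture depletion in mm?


SMD = (FC - PWP) * d * MAD * 10
SMD = (0.35 - 0.17) * 107 * 0.59 * 10
SMD = 0.1800 * 107 * 0.59 * 10

113.6340 mm


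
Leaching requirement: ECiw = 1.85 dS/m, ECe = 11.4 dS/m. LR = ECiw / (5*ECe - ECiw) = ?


LR = ECiw / (5*ECe - ECiw)
LR = 1.85 / (5*11.4 - 1.85)
LR = 1.85 / 55.1500

0.0335


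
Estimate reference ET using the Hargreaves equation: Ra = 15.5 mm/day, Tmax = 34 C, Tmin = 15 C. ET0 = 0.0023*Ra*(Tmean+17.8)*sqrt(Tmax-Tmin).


Tmean = (Tmax + Tmin)/2 = (34 + 15)/2 = 24.5
ET0 = 0.0023 * 15.5 * (24.5 + 17.8) * sqrt(34 - 15)
ET0 = 0.0023 * 15.5 * 42.3 * 4.358899

6.5732 mm/day


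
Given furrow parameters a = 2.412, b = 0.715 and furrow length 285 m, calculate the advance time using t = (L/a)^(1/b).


t = (L/a)^(1/b)
t = (285/2.412)^(1/0.715)
t = 118.159204^(1/0.715)

791.6916 min


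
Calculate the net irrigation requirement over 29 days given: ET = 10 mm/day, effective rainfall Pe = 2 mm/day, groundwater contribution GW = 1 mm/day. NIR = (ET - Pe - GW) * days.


Daily deficit = ET - Pe - GW = 10 - 2 - 1 = 7 mm/day
NIR = 7 * 29 = 203 mm

203.0000 mm


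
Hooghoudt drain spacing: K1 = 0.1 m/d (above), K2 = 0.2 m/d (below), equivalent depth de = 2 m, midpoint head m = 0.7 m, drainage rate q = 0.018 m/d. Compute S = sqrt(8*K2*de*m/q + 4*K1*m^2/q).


S^2 = 8*K2*de*m/q + 4*K1*m^2/q
S^2 = 8*0.2*2*0.7/0.018 + 4*0.1*0.7^2/0.018
S = sqrt(135.3333)

11.6333 m


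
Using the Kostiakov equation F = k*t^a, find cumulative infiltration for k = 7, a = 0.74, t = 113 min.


F = k * t^a = 7 * 113^0.74
F = 7 * 33.058112

231.4068 mm


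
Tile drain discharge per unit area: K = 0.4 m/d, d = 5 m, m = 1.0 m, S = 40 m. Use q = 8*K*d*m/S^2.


q = 8*K*d*m/S^2
q = 8*0.4*5*1.0/40^2
q = 16.0000 / 1600

0.0100 m/d


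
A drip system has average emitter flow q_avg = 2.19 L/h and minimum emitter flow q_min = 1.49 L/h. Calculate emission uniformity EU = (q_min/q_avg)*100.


EU = (q_min/q_avg)*100 = (1.49/2.19)*100 = 68.0365%

68.0365 %


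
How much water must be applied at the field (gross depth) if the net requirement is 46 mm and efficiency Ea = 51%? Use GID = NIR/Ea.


Ea = 51% = 0.51
GID = NIR / Ea = 46 / 0.51 = 90.1961 mm

90.1961 mm


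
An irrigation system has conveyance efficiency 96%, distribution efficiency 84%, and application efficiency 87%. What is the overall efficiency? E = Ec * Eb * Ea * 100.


Ec = 0.96, Eb = 0.84, Ea = 0.87
E = 0.96 * 0.84 * 0.87 * 100 = 70.1568%

70.1568 %


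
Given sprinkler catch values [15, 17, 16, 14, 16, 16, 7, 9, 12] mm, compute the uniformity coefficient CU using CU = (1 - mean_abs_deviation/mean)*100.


mean = 13.555556 mm
MAD = 2.814815 mm
CU = (1 - 2.814815/13.555556)*100

79.2350 %


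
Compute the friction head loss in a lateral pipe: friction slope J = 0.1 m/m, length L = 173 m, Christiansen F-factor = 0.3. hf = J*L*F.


hf = J * L * F = 0.1 * 173 * 0.3 = 5.1900 m

5.1900 m


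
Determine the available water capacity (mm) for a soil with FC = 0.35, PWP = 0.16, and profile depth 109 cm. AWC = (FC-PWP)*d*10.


AWC = (FC - PWP) * d * 10
AWC = (0.35 - 0.16) * 109 * 10
AWC = 0.1900 * 109 * 10

207.1000 mm


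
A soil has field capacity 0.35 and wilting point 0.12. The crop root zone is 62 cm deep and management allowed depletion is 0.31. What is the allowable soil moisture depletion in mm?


SMD = (FC - PWP) * d * MAD * 10
SMD = (0.35 - 0.12) * 62 * 0.31 * 10
SMD = 0.2300 * 62 * 0.31 * 10

44.2060 mm


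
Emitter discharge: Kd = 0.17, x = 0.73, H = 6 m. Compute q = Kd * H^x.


q = Kd * H^x = 0.17 * 6^0.73 = 0.17 * 3.698711

0.6288 L/h


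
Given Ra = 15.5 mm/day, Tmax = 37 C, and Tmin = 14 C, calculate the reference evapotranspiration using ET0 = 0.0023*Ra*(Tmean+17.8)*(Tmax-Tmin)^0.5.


Tmean = (Tmax + Tmin)/2 = (37 + 14)/2 = 25.5
ET0 = 0.0023 * 15.5 * (25.5 + 17.8) * sqrt(37 - 14)
ET0 = 0.0023 * 15.5 * 43.3 * 4.795832

7.4031 mm/day


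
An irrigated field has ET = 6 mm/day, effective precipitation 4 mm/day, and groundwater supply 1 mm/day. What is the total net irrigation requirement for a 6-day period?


Daily deficit = ET - Pe - GW = 6 - 4 - 1 = 1 mm/day
NIR = 1 * 6 = 6 mm

6.0000 mm


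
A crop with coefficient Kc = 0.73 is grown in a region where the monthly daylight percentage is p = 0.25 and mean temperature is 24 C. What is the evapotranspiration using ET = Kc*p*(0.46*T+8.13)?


ET = Kc * p * (0.46*T + 8.13)
ET = 0.73 * 0.25 * (0.46*24 + 8.13)
ET = 0.73 * 0.25 * 19.1700

3.4985 mm/day


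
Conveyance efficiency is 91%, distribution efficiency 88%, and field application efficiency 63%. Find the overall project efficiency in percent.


Ec = 0.91, Eb = 0.88, Ea = 0.63
E = 0.91 * 0.88 * 0.63 * 100 = 50.4504%

50.4504 %


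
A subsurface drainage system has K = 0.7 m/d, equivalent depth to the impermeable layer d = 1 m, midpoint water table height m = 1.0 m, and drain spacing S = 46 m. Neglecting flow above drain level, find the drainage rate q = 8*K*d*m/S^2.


q = 8*K*d*m/S^2
q = 8*0.7*1*1.0/46^2
q = 5.6000 / 2116

0.0026 m/d


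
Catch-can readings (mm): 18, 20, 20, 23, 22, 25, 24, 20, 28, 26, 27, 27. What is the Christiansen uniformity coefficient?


mean = 23.333333 mm
MAD = 2.833333 mm
CU = (1 - 2.833333/23.333333)*100

87.8571 %


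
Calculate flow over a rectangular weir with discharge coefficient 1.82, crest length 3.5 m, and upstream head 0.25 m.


Q = C * L * H^(3/2) = 1.82 * 3.5 * 0.25^1.5 = 1.82 * 3.5 * 0.125000

0.7963 m^3/s


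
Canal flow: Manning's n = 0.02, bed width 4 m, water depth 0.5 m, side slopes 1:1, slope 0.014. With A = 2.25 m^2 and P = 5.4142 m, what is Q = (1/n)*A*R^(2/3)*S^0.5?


R = A/P = 2.25/5.4142 = 0.415574
Q = (1/0.02) * 2.25 * 0.415574^(2/3) * 0.014^0.5

7.4128 m^3/s


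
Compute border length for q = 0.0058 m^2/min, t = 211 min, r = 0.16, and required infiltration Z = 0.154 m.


L = q*t/((1+r)*Z)
L = 0.0058*211/((1+0.16)*0.154)
L = 1.2238/0.17864

6.8506 m


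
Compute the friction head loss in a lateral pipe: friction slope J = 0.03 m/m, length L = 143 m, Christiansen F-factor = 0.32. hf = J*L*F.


hf = J * L * F = 0.03 * 143 * 0.32 = 1.3728 m

1.3728 m


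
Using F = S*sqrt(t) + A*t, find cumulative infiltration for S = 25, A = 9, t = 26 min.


F = S*sqrt(t) + A*t
F = 25*sqrt(26) + 9*26
F = 25*5.099020 + 234

361.4755 mm


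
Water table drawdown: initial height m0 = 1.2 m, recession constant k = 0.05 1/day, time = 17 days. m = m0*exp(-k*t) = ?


m = m0 * exp(-k*t)
m = 1.2 * exp(-0.05 * 17)
m = 1.2 * exp(-0.8500)

0.5129 m


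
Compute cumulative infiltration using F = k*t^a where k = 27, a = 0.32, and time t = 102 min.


F = k * t^a = 27 * 102^0.32
F = 27 * 4.392907

118.6085 mm


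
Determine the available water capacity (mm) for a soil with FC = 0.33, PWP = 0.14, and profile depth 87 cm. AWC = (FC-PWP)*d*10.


AWC = (FC - PWP) * d * 10
AWC = (0.33 - 0.14) * 87 * 10
AWC = 0.1900 * 87 * 10

165.3000 mm


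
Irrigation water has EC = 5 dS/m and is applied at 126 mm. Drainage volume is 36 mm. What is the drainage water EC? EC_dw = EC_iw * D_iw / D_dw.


EC_dw = EC_iw * D_iw / D_dw
EC_dw = 5 * 126 / 36
EC_dw = 630 / 36

17.5000 dS/m


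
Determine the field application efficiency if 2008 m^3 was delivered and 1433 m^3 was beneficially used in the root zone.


Ea = V_root / V_field * 100 = 1433 / 2008 * 100 = 71.3645%

71.3645 %


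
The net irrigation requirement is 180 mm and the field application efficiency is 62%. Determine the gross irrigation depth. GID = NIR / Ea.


Ea = 62% = 0.62
GID = NIR / Ea = 180 / 0.62 = 290.3226 mm

290.3226 mm


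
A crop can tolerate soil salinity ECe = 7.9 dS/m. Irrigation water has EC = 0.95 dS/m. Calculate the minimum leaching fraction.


LR = ECiw / (5*ECe - ECiw)
LR = 0.95 / (5*7.9 - 0.95)
LR = 0.95 / 38.5500

0.0246


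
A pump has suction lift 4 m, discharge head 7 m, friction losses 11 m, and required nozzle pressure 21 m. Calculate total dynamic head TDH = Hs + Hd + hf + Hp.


TDH = Hs + Hd + hf + Hp = 4 + 7 + 11 + 21 = 43

43 m


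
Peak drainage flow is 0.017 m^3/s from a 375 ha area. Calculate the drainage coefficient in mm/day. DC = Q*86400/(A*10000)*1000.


DC = Q * 86400 / (A * 10000) * 1000
DC = 0.017 * 86400 / (375 * 10000) * 1000
DC = 1468800.0000 / 3750000

0.3917 mm/day


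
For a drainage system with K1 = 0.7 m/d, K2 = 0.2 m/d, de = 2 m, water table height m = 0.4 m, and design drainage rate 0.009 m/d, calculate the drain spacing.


S^2 = 8*K2*de*m/q + 4*K1*m^2/q
S^2 = 8*0.2*2*0.4/0.009 + 4*0.7*0.4^2/0.009
S = sqrt(192.0000)

13.8564 m


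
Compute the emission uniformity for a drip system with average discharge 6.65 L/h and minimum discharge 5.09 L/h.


EU = (q_min/q_avg)*100 = (5.09/6.65)*100 = 76.5414%

76.5414 %


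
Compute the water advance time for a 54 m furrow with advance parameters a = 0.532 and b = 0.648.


t = (L/a)^(1/b)
t = (54/0.532)^(1/0.648)
t = 101.503759^(1/0.648)

1248.5991 min


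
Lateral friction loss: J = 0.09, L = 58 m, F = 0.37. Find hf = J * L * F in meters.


hf = J * L * F = 0.09 * 58 * 0.37 = 1.9314 m

1.9314 m


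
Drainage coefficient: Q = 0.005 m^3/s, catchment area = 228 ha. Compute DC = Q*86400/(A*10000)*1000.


DC = Q * 86400 / (A * 10000) * 1000
DC = 0.005 * 86400 / (228 * 10000) * 1000
DC = 432000.0000 / 2280000

0.1895 mm/day


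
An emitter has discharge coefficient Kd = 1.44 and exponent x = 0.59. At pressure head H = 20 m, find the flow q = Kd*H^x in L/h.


q = Kd * H^x = 1.44 * 20^0.59 = 1.44 * 5.856089

8.4328 L/h


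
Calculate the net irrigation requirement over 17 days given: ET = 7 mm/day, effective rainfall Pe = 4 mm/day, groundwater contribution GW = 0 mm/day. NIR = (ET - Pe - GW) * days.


Daily deficit = ET - Pe - GW = 7 - 4 - 0 = 3 mm/day
NIR = 3 * 17 = 51 mm

51.0000 mm


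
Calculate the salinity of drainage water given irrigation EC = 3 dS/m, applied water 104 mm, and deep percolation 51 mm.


EC_dw = EC_iw * D_iw / D_dw
EC_dw = 3 * 104 / 51
EC_dw = 312 / 51

6.1176 dS/m


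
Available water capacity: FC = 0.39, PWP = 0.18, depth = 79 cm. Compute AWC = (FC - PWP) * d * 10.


AWC = (FC - PWP) * d * 10
AWC = (0.39 - 0.18) * 79 * 10
AWC = 0.2100 * 79 * 10

165.9000 mm


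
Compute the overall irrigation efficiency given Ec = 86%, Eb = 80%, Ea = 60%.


Ec = 0.86, Eb = 0.8, Ea = 0.6
E = 0.86 * 0.8 * 0.6 * 100 = 41.2800%

41.2800 %


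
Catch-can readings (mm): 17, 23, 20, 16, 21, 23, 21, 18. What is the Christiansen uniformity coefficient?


mean = 19.875000 mm
MAD = 2.156250 mm
CU = (1 - 2.156250/19.875000)*100

89.1509 %


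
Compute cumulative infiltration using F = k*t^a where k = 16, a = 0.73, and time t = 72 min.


F = k * t^a = 16 * 72^0.73
F = 16 * 22.690952

363.0552 mm


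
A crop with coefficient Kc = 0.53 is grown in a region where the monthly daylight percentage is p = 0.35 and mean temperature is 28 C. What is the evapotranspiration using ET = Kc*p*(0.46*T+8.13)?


ET = Kc * p * (0.46*T + 8.13)
ET = 0.53 * 0.35 * (0.46*28 + 8.13)
ET = 0.53 * 0.35 * 21.0100

3.8974 mm/day


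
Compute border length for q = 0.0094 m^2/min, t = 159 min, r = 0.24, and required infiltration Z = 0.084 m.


L = q*t/((1+r)*Z)
L = 0.0094*159/((1+0.24)*0.084)
L = 1.4946/0.10416

14.3491 m


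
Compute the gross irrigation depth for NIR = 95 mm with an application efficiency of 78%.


Ea = 78% = 0.78
GID = NIR / Ea = 95 / 0.78 = 121.7949 mm

121.7949 mm


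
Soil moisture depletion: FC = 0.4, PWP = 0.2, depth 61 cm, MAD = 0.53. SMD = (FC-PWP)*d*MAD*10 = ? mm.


SMD = (FC - PWP) * d * MAD * 10
SMD = (0.4 - 0.2) * 61 * 0.53 * 10
SMD = 0.2000 * 61 * 0.53 * 10

64.6600 mm


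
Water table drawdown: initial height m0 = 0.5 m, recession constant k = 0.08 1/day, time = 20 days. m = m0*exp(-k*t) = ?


m = m0 * exp(-k*t)
m = 0.5 * exp(-0.08 * 20)
m = 0.5 * exp(-1.6000)

0.1009 m


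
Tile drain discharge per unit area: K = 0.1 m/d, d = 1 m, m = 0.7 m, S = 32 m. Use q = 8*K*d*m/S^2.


q = 8*K*d*m/S^2
q = 8*0.1*1*0.7/32^2
q = 0.5600 / 1024

5.4687e-04 m/d


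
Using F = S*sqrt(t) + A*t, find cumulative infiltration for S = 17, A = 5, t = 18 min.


F = S*sqrt(t) + A*t
F = 17*sqrt(18) + 5*18
F = 17*4.242641 + 90

162.1249 mm


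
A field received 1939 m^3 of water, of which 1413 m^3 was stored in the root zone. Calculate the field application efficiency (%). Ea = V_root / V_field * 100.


Ea = V_root / V_field * 100 = 1413 / 1939 * 100 = 72.8726%

72.8726 %


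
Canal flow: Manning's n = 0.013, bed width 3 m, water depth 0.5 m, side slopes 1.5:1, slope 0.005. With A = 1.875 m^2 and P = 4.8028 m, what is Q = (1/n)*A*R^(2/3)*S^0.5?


R = A/P = 1.875/4.8028 = 0.390397
Q = (1/0.013) * 1.875 * 0.390397^(2/3) * 0.005^0.5

5.4477 m^3/s


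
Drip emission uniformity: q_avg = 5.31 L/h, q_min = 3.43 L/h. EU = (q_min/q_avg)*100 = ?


EU = (q_min/q_avg)*100 = (3.43/5.31)*100 = 64.5951%

64.5951 %


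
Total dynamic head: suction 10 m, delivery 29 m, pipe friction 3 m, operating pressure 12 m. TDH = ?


TDH = Hs + Hd + hf + Hp = 10 + 29 + 3 + 12 = 54

54 m


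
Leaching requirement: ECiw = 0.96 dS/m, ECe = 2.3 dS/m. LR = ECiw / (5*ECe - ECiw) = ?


LR = ECiw / (5*ECe - ECiw)
LR = 0.96 / (5*2.3 - 0.96)
LR = 0.96 / 10.5400

0.0911


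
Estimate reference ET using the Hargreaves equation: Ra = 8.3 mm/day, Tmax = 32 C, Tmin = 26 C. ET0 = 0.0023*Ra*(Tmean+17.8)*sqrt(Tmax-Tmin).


Tmean = (Tmax + Tmin)/2 = (32 + 26)/2 = 29.0
ET0 = 0.0023 * 8.3 * (29.0 + 17.8) * sqrt(32 - 26)
ET0 = 0.0023 * 8.3 * 46.8 * 2.449490

2.1884 mm/day


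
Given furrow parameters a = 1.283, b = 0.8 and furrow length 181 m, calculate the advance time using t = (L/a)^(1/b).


t = (L/a)^(1/b)
t = (181/1.283)^(1/0.8)
t = 141.075604^(1/0.8)

486.1999 min


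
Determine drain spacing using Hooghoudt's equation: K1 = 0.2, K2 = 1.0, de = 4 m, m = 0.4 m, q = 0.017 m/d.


S^2 = 8*K2*de*m/q + 4*K1*m^2/q
S^2 = 8*1.0*4*0.4/0.017 + 4*0.2*0.4^2/0.017
S = sqrt(760.4706)

27.5766 m


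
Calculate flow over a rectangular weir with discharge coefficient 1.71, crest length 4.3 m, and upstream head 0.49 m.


Q = C * L * H^(3/2) = 1.71 * 4.3 * 0.49^1.5 = 1.71 * 4.3 * 0.343000

2.5221 m^3/s


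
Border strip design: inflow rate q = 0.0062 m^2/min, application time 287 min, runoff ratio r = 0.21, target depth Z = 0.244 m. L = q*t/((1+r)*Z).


L = q*t/((1+r)*Z)
L = 0.0062*287/((1+0.21)*0.244)
L = 1.7794/0.29524

6.0270 m


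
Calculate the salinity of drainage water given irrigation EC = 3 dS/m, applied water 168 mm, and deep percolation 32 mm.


EC_dw = EC_iw * D_iw / D_dw
EC_dw = 3 * 168 / 32
EC_dw = 504 / 32

15.7500 dS/m


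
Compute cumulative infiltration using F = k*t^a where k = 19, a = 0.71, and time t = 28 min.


F = k * t^a = 19 * 28^0.71
F = 19 * 10.653252

202.4118 mm


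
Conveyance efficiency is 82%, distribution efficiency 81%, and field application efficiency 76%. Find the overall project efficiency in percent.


Ec = 0.82, Eb = 0.81, Ea = 0.76
E = 0.82 * 0.81 * 0.76 * 100 = 50.4792%

50.4792 %


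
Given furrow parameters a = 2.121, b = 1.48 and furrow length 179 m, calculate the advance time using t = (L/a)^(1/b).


t = (L/a)^(1/b)
t = (179/2.121)^(1/1.48)
t = 84.394154^(1/1.48)

20.0245 min


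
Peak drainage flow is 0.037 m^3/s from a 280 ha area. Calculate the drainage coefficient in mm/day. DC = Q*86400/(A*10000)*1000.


DC = Q * 86400 / (A * 10000) * 1000
DC = 0.037 * 86400 / (280 * 10000) * 1000
DC = 3196800.0000 / 2800000

1.1417 mm/day


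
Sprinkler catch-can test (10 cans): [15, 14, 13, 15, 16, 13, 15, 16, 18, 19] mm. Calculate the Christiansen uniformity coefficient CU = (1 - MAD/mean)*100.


mean = 15.400000 mm
MAD = 1.480000 mm
CU = (1 - 1.480000/15.400000)*100

90.3896 %


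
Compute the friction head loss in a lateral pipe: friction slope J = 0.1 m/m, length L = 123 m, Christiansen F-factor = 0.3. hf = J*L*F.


hf = J * L * F = 0.1 * 123 * 0.3 = 3.6900 m

3.6900 m


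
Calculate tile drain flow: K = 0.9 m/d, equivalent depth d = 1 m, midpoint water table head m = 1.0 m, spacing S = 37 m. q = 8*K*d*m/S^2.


q = 8*K*d*m/S^2
q = 8*0.9*1*1.0/37^2
q = 7.2000 / 1369

0.0053 m/d


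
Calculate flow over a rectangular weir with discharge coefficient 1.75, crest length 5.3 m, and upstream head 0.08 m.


Q = C * L * H^(3/2) = 1.75 * 5.3 * 0.08^1.5 = 1.75 * 5.3 * 0.022627

0.2099 m^3/s


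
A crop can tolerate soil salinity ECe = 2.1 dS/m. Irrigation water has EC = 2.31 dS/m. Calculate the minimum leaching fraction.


LR = ECiw / (5*ECe - ECiw)
LR = 2.31 / (5*2.1 - 2.31)
LR = 2.31 / 8.1900

0.2821


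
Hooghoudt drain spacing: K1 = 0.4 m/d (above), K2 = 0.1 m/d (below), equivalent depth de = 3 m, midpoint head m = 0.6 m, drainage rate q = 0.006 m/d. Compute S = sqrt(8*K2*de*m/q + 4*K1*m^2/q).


S^2 = 8*K2*de*m/q + 4*K1*m^2/q
S^2 = 8*0.1*3*0.6/0.006 + 4*0.4*0.6^2/0.006
S = sqrt(336.0000)

18.3303 m


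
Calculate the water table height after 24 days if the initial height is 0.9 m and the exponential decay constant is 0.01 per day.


m = m0 * exp(-k*t)
m = 0.9 * exp(-0.01 * 24)
m = 0.9 * exp(-0.2400)

0.7080 m


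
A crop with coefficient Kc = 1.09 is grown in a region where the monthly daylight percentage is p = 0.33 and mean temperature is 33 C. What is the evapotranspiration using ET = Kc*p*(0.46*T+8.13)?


ET = Kc * p * (0.46*T + 8.13)
ET = 1.09 * 0.33 * (0.46*33 + 8.13)
ET = 1.09 * 0.33 * 23.3100

8.3846 mm/day


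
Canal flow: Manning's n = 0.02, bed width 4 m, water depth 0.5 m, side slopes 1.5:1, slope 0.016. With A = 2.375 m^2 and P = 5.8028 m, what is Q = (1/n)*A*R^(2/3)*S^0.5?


R = A/P = 2.375/5.8028 = 0.409285
Q = (1/0.02) * 2.375 * 0.409285^(2/3) * 0.016^0.5

8.2803 m^3/s


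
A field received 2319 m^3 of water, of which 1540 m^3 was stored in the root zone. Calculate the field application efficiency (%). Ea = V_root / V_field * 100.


Ea = V_root / V_field * 100 = 1540 / 2319 * 100 = 66.4079%

66.4079 %


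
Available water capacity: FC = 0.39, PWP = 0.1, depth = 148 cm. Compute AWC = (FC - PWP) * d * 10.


AWC = (FC - PWP) * d * 10
AWC = (0.39 - 0.1) * 148 * 10
AWC = 0.2900 * 148 * 10

429.2000 mm


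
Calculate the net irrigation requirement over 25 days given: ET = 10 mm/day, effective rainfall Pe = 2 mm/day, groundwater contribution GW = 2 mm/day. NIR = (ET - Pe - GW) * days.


Daily deficit = ET - Pe - GW = 10 - 2 - 2 = 6 mm/day
NIR = 6 * 25 = 150 mm

150.0000 mm


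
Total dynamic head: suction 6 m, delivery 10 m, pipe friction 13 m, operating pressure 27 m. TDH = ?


TDH = Hs + Hd + hf + Hp = 6 + 10 + 13 + 27 = 56

56 m


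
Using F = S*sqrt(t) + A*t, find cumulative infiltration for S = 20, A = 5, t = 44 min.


F = S*sqrt(t) + A*t
F = 20*sqrt(44) + 5*44
F = 20*6.633250 + 220

352.6650 mm


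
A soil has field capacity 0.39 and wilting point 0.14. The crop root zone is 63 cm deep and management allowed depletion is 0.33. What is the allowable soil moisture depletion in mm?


SMD = (FC - PWP) * d * MAD * 10
SMD = (0.39 - 0.14) * 63 * 0.33 * 10
SMD = 0.2500 * 63 * 0.33 * 10

51.9750 mm


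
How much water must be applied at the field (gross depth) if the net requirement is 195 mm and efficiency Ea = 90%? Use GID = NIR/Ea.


Ea = 90% = 0.9
GID = NIR / Ea = 195 / 0.9 = 216.6667 mm

216.6667 mm


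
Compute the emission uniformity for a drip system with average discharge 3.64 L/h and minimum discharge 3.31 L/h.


EU = (q_min/q_avg)*100 = (3.31/3.64)*100 = 90.9341%

90.9341 %


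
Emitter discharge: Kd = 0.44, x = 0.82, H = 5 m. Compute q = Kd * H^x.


q = Kd * H^x = 0.44 * 5^0.82 = 0.44 * 3.742445

1.6467 L/h


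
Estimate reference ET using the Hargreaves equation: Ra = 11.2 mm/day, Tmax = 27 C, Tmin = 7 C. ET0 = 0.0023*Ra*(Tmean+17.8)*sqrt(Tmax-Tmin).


Tmean = (Tmax + Tmin)/2 = (27 + 7)/2 = 17.0
ET0 = 0.0023 * 11.2 * (17.0 + 17.8) * sqrt(27 - 7)
ET0 = 0.0023 * 11.2 * 34.8 * 4.472136

4.0090 mm/day


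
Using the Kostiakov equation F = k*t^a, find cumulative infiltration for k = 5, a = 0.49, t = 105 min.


F = k * t^a = 5 * 105^0.49
F = 5 * 9.780989

48.9049 mm


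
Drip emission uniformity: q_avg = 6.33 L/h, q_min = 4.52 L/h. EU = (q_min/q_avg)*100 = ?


EU = (q_min/q_avg)*100 = (4.52/6.33)*100 = 71.4060%

71.4060 %


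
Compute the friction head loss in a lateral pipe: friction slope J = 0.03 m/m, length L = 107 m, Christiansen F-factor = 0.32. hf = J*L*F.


hf = J * L * F = 0.03 * 107 * 0.32 = 1.0272 m

1.0272 m


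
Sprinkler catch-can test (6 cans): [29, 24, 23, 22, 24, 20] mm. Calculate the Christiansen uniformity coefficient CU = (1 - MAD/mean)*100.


mean = 23.666667 mm
MAD = 2.000000 mm
CU = (1 - 2.000000/23.666667)*100

91.5493 %


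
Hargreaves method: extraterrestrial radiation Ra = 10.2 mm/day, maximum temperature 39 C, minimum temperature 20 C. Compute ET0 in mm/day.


Tmean = (Tmax + Tmin)/2 = (39 + 20)/2 = 29.5
ET0 = 0.0023 * 10.2 * (29.5 + 17.8) * sqrt(39 - 20)
ET0 = 0.0023 * 10.2 * 47.3 * 4.358899

4.8369 mm/day


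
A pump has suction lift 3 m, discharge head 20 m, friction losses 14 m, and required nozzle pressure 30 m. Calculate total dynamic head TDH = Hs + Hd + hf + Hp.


TDH = Hs + Hd + hf + Hp = 3 + 20 + 14 + 30 = 67

67 m


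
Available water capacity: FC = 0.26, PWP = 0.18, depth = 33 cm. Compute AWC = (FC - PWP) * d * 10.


AWC = (FC - PWP) * d * 10
AWC = (0.26 - 0.18) * 33 * 10
AWC = 0.0800 * 33 * 10

26.4000 mm


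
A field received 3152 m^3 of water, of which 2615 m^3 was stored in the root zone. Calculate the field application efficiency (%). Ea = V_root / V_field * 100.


Ea = V_root / V_field * 100 = 2615 / 3152 * 100 = 82.9632%

82.9632 %


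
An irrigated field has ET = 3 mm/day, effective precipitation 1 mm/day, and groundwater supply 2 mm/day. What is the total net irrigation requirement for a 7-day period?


Daily deficit = ET - Pe - GW = 3 - 1 - 2 = 0 mm/day
NIR = 0 * 7 = 0 mm

0 mm


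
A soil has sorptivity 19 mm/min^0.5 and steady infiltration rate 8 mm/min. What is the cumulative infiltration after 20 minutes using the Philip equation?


F = S*sqrt(t) + A*t
F = 19*sqrt(20) + 8*20
F = 19*4.472136 + 160

244.9706 mm


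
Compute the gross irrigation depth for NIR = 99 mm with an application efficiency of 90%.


Ea = 90% = 0.9
GID = NIR / Ea = 99 / 0.9 = 110.0000 mm

110.0000 mm


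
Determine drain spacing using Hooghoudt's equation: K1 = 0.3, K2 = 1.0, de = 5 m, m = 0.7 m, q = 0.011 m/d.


S^2 = 8*K2*de*m/q + 4*K1*m^2/q
S^2 = 8*1.0*5*0.7/0.011 + 4*0.3*0.7^2/0.011
S = sqrt(2598.9091)

50.9795 m


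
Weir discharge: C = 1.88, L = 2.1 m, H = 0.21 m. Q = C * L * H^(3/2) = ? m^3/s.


Q = C * L * H^(3/2) = 1.88 * 2.1 * 0.21^1.5 = 1.88 * 2.1 * 0.096234

0.3799 m^3/s


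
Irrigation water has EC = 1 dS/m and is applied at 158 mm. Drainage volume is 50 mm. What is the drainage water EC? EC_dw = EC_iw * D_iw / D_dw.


EC_dw = EC_iw * D_iw / D_dw
EC_dw = 1 * 158 / 50
EC_dw = 158 / 50

3.1600 dS/m


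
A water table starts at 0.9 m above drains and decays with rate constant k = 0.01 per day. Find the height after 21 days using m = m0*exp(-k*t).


m = m0 * exp(-k*t)
m = 0.9 * exp(-0.01 * 21)
m = 0.9 * exp(-0.2100)

0.7295 m


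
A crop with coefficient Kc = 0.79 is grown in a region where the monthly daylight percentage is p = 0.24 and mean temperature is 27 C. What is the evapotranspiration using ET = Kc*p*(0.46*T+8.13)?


ET = Kc * p * (0.46*T + 8.13)
ET = 0.79 * 0.24 * (0.46*27 + 8.13)
ET = 0.79 * 0.24 * 20.5500

3.8963 mm/day


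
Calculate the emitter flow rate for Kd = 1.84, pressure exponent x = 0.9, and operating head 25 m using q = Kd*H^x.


q = Kd * H^x = 1.84 * 25^0.9 = 1.84 * 18.119492

33.3399 L/h


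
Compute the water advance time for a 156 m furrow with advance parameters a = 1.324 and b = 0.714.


t = (L/a)^(1/b)
t = (156/1.324)^(1/0.714)
t = 117.824773^(1/0.714)

795.9607 min


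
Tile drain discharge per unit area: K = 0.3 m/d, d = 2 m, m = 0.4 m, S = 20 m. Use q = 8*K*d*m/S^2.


q = 8*K*d*m/S^2
q = 8*0.3*2*0.4/20^2
q = 1.9200 / 400

0.0048 m/d


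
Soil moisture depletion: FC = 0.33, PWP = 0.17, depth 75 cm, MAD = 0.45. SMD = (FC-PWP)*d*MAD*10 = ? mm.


SMD = (FC - PWP) * d * MAD * 10
SMD = (0.33 - 0.17) * 75 * 0.45 * 10
SMD = 0.1600 * 75 * 0.45 * 10

54.0000 mm


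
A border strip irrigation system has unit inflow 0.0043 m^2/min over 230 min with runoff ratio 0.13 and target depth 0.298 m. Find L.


L = q*t/((1+r)*Z)
L = 0.0043*230/((1+0.13)*0.298)
L = 0.989/0.33674

2.9370 m


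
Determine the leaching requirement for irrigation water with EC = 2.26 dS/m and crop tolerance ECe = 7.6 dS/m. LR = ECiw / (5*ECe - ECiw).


LR = ECiw / (5*ECe - ECiw)
LR = 2.26 / (5*7.6 - 2.26)
LR = 2.26 / 35.7400

0.0632


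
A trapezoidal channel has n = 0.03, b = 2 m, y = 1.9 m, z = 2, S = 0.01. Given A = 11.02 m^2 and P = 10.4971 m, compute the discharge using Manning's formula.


R = A/P = 11.02/10.4971 = 1.049814
Q = (1/0.03) * 11.02 * 1.049814^(2/3) * 0.01^0.5

37.9433 m^3/s


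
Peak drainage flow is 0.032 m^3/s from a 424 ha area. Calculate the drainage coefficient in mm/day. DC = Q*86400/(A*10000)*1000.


DC = Q * 86400 / (A * 10000) * 1000
DC = 0.032 * 86400 / (424 * 10000) * 1000
DC = 2764800.0000 / 4240000

0.6521 mm/day


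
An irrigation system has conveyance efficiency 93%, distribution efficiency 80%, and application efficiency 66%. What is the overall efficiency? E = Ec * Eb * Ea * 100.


Ec = 0.93, Eb = 0.8, Ea = 0.66
E = 0.93 * 0.8 * 0.66 * 100 = 49.1040%

49.1040 %


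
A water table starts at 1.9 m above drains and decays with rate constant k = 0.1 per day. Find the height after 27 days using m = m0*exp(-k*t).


m = m0 * exp(-k*t)
m = 1.9 * exp(-0.1 * 27)
m = 1.9 * exp(-2.7000)

0.1277 m


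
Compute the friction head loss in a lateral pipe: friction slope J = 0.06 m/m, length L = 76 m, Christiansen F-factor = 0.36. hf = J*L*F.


hf = J * L * F = 0.06 * 76 * 0.36 = 1.6416 m

1.6416 m


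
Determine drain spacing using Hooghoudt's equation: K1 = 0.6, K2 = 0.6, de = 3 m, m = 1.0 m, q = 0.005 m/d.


S^2 = 8*K2*de*m/q + 4*K1*m^2/q
S^2 = 8*0.6*3*1.0/0.005 + 4*0.6*1.0^2/0.005
S = sqrt(3360.0000)

57.9655 m


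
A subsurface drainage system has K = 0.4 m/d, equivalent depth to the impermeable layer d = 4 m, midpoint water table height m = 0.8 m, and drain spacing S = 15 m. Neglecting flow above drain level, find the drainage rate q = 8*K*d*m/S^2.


q = 8*K*d*m/S^2
q = 8*0.4*4*0.8/15^2
q = 10.2400 / 225

0.0455 m/d


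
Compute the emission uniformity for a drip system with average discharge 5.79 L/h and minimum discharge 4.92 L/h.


EU = (q_min/q_avg)*100 = (4.92/5.79)*100 = 84.9741%

84.9741 %


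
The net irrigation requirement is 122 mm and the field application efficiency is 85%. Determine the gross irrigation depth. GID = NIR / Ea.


Ea = 85% = 0.85
GID = NIR / Ea = 122 / 0.85 = 143.5294 mm

143.5294 mm


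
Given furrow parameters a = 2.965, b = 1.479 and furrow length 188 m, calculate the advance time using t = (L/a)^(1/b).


t = (L/a)^(1/b)
t = (188/2.965)^(1/1.479)
t = 63.406408^(1/1.479)

16.5379 min


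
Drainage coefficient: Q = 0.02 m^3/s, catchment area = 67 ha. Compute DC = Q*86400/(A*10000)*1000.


DC = Q * 86400 / (A * 10000) * 1000
DC = 0.02 * 86400 / (67 * 10000) * 1000
DC = 1728000.0000 / 670000

2.5791 mm/day


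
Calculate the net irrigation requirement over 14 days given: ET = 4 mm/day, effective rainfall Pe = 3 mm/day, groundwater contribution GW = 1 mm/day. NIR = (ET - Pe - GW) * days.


Daily deficit = ET - Pe - GW = 4 - 3 - 1 = 0 mm/day
NIR = 0 * 14 = 0 mm

0 mm


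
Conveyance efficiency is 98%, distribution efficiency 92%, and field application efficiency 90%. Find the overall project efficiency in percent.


Ec = 0.98, Eb = 0.92, Ea = 0.9
E = 0.98 * 0.92 * 0.9 * 100 = 81.1440%

81.1440 %


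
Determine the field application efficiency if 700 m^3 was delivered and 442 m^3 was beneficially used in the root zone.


Ea = V_root / V_field * 100 = 442 / 700 * 100 = 63.1429%

63.1429 %


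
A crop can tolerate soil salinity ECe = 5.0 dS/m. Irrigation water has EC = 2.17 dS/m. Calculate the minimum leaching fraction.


LR = ECiw / (5*ECe - ECiw)
LR = 2.17 / (5*5.0 - 2.17)
LR = 2.17 / 22.8300

0.0951


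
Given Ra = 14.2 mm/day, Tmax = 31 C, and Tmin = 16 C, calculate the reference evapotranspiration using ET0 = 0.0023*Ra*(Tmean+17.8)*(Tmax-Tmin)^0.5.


Tmean = (Tmax + Tmin)/2 = (31 + 16)/2 = 23.5
ET0 = 0.0023 * 14.2 * (23.5 + 17.8) * sqrt(31 - 16)
ET0 = 0.0023 * 14.2 * 41.3 * 3.872983

5.2241 mm/day


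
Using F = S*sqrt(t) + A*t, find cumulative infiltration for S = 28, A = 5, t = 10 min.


F = S*sqrt(t) + A*t
F = 28*sqrt(10) + 5*10
F = 28*3.162278 + 50

138.5438 mm


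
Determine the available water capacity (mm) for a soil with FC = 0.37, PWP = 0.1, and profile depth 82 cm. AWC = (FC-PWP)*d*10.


AWC = (FC - PWP) * d * 10
AWC = (0.37 - 0.1) * 82 * 10
AWC = 0.2700 * 82 * 10

221.4000 mm


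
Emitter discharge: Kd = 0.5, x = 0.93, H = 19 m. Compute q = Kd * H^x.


q = Kd * H^x = 0.5 * 19^0.93 = 0.5 * 15.461116

7.7306 L/h


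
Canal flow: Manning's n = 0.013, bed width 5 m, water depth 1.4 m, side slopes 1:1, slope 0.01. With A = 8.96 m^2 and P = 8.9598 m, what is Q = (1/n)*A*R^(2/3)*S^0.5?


R = A/P = 8.96/8.9598 = 1.000022
Q = (1/0.013) * 8.96 * 1.000022^(2/3) * 0.01^0.5

68.9241 m^3/s


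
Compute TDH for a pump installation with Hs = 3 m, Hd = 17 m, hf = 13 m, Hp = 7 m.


TDH = Hs + Hd + hf + Hp = 3 + 17 + 13 + 7 = 40

40 m


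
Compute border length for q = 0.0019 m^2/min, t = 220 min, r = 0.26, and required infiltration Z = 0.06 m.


L = q*t/((1+r)*Z)
L = 0.0019*220/((1+0.26)*0.06)
L = 0.418/0.0756

5.5291 m


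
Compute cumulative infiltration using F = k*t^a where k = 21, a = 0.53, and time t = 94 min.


F = k * t^a = 21 * 94^0.53
F = 21 * 11.111118

233.3335 mm


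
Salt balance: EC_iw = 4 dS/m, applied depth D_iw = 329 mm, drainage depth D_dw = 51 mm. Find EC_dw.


EC_dw = EC_iw * D_iw / D_dw
EC_dw = 4 * 329 / 51
EC_dw = 1316 / 51

25.8039 dS/m


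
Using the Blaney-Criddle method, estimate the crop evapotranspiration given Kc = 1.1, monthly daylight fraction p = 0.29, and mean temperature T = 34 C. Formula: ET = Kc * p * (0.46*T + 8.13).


ET = Kc * p * (0.46*T + 8.13)
ET = 1.1 * 0.29 * (0.46*34 + 8.13)
ET = 1.1 * 0.29 * 23.7700

7.5826 mm/day


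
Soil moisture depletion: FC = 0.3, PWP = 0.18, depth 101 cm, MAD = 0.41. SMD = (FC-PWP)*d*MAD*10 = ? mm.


SMD = (FC - PWP) * d * MAD * 10
SMD = (0.3 - 0.18) * 101 * 0.41 * 10
SMD = 0.1200 * 101 * 0.41 * 10

49.6920 mm


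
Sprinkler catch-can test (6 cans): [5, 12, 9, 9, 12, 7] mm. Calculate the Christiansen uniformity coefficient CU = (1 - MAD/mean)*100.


mean = 9.000000 mm
MAD = 2.000000 mm
CU = (1 - 2.000000/9.000000)*100

77.7778 %


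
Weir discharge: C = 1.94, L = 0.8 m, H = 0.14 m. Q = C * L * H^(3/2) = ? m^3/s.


Q = C * L * H^(3/2) = 1.94 * 0.8 * 0.14^1.5 = 1.94 * 0.8 * 0.052383

0.0813 m^3/s


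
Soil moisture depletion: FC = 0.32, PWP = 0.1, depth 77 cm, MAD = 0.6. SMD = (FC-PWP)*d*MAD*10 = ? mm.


SMD = (FC - PWP) * d * MAD * 10
SMD = (0.32 - 0.1) * 77 * 0.6 * 10
SMD = 0.2200 * 77 * 0.6 * 10

101.6400 mm


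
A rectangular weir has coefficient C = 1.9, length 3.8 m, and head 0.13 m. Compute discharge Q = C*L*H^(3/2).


Q = C * L * H^(3/2) = 1.9 * 3.8 * 0.13^1.5 = 1.9 * 3.8 * 0.046872

0.3384 m^3/s


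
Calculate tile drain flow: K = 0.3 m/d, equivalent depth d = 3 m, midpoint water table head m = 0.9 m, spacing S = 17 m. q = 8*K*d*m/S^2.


q = 8*K*d*m/S^2
q = 8*0.3*3*0.9/17^2
q = 6.4800 / 289

0.0224 m/d


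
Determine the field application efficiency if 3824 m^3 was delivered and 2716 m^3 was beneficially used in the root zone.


Ea = V_root / V_field * 100 = 2716 / 3824 * 100 = 71.0251%

71.0251 %


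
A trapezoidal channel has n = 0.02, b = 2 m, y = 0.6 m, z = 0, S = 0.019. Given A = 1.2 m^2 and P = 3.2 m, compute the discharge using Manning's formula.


R = A/P = 1.2/3.2 = 0.375000
Q = (1/0.02) * 1.2 * 0.375000^(2/3) * 0.019^0.5

4.3008 m^3/s


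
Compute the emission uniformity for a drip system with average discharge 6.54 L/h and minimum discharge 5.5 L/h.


EU = (q_min/q_avg)*100 = (5.5/6.54)*100 = 84.0979%

84.0979 %


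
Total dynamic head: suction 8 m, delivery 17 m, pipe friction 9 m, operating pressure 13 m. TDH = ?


TDH = Hs + Hd + hf + Hp = 8 + 17 + 9 + 13 = 47

47 m


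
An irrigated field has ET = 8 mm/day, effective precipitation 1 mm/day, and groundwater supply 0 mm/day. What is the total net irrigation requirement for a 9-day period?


Daily deficit = ET - Pe - GW = 8 - 1 - 0 = 7 mm/day
NIR = 7 * 9 = 63 mm

63.0000 mm


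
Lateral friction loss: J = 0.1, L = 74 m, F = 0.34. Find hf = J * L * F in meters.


hf = J * L * F = 0.1 * 74 * 0.34 = 2.5160 m

2.5160 m


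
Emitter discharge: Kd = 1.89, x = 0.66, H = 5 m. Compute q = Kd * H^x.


q = Kd * H^x = 1.89 * 5^0.66 = 1.89 * 2.892812

5.4674 L/h


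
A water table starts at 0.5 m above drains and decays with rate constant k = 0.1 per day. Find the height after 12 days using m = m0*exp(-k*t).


m = m0 * exp(-k*t)
m = 0.5 * exp(-0.1 * 12)
m = 0.5 * exp(-1.2000)

0.1506 m
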